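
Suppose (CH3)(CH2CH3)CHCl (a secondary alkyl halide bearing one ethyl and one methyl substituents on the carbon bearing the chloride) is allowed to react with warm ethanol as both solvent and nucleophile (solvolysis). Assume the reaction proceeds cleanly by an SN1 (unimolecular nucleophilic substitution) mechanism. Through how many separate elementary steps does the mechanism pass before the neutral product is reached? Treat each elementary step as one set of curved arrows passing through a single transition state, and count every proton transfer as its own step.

Step 1: Ionisation: the C–Cl σ-bond cleaves heterolytically; both bonding electrons depart with Cl⁻, leaving a secondary carbocation at the α-carbon.
(No 1,2-shift: no single shift to an adjacent carbon would give a more stable cation.)
Step 2: Nucleophilic capture: the oxygen of CH3CH2OH bonds to the cationic carbon, producing an oxonium-ion intermediate.
Step 3: Deprotonation of the oxonium oxygen by solvent ethanol yields the neutral ether.
Total: 3 elementary steps.

3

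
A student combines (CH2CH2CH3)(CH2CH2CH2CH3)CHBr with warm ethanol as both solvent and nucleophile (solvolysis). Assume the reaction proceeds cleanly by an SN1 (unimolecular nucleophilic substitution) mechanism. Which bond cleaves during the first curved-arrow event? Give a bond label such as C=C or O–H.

C–Br

Step 1: Ionisation: the C–Br σ-bond cleaves heterolytically; both bonding electrons depart with Br⁻, leaving a secondary carbocation at the α-carbon.
The bond broken in this step is the C–Br bond.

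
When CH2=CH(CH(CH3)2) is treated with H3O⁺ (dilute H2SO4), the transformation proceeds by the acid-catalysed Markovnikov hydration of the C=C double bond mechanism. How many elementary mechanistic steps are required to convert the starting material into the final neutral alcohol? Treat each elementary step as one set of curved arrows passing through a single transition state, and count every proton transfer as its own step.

4

Step 1: Protonation of the alkene by H3O⁺: the π bond acts as the nucleophile and picks up H⁺, giving the more stable (Markovnikov) secondary carbocation. H2O is released.
Step 2: A 1,2-hydride shift from the adjacent isopropyl carbon moves the positive charge from the secondary centre to an adjacent carbon, generating a more stable tertiary carbocation.
Step 3: A lone pair on the oxygen of H2O attacks the carbocation, forming a C–O bond and an oxonium ion (a protonated alcohol).
Step 4: H2O removes a proton from the oxonium oxygen, regenerating H3O⁺ and giving the neutral alcohol.
Total: 4 elementary steps.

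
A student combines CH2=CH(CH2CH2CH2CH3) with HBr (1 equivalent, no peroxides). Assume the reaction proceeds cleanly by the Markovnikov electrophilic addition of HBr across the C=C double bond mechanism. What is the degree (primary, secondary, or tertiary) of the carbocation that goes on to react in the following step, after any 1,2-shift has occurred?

secondary

Step 1: Electrophilic addition begins with the π(C=C) electrons forming a bond to the proton of HBr. Following Markovnikov's rule, the resulting cation is secondary. The H–Br bond breaks heterolytically, releasing Br⁻.
No single 1,2-shift to an adjacent carbon would give a more-substituted cation, so no rearrangement occurs.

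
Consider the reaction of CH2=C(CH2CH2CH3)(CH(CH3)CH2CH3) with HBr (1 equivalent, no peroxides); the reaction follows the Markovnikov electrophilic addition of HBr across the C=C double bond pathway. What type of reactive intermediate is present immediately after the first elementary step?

Step 1: The π electrons of the C=C bond attack a proton of HBr; Markovnikov addition places the new C–H on the less-substituted alkene carbon, so the positive charge ends up on the more-substituted carbon — a tertiary carbocation. The H–Br bond breaks heterolytically, releasing Br⁻.
After step 1 the species present is a tertiary carbocation.

tertiary carbocation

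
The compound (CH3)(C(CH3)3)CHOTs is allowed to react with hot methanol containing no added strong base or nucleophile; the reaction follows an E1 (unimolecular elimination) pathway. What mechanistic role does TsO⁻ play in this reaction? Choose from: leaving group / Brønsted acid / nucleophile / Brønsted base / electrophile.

Step 1: The C–O bond breaks with both electrons going to the tosylate; TsO⁻ leaves and a secondary carbocation remains.
TsO⁻ departs with both electrons of the breaking σ-bond — that is the definition of a leaving group.

leaving group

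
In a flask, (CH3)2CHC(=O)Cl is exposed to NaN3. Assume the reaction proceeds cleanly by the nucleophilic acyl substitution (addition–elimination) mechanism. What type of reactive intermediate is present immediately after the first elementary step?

tetrahedral intermediate

Step 1: N3⁻ adds to the carbonyl carbon; the C=O π electrons shift onto oxygen and a tetrahedral alkoxide intermediate forms.
After step 1 the species present is a tetrahedral intermediate.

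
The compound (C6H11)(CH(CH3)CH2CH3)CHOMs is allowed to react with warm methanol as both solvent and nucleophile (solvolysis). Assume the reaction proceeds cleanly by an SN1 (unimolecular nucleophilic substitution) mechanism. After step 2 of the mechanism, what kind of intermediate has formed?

Step 1: Unassisted departure of MsO⁻ (taking the C–O bonding pair) generates a secondary carbocation.
Step 2: A 1,2-hydride shift from the adjacent cyclohexyl carbon moves the positive charge from the secondary centre to an adjacent carbon, generating a more stable tertiary carbocation.
After step 2 the species present is a tertiary carbocation.

tertiary carbocation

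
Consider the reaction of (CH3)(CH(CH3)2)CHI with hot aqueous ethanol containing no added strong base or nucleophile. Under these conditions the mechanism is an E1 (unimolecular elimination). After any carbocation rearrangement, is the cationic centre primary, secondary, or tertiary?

tertiary

Step 1: Ionisation: the C–I σ-bond cleaves heterolytically; both bonding electrons depart with I⁻, leaving a secondary carbocation at the α-carbon.
Step 2: Carbocation rearrangement: a 1,2-hydride shift from the adjacent isopropyl carbon converts the initially-formed secondary cation into the more stable tertiary cation.
The cation rearranges from secondary to tertiary via a 1,2-hydride shift from the adjacent isopropyl carbon; the tertiary cation is what reacts next.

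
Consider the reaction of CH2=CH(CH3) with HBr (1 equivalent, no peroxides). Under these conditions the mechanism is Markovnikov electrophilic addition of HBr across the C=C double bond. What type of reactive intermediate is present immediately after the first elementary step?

Step 1: The π electrons of the C=C bond attack a proton of HBr; Markovnikov addition places the new C–H on the less-substituted alkene carbon, so the positive charge ends up on the more-substituted carbon — a secondary carbocation. The H–Br bond breaks heterolytically, releasing Br⁻.
After step 1 the species present is a secondary carbocation.

secondary carbocation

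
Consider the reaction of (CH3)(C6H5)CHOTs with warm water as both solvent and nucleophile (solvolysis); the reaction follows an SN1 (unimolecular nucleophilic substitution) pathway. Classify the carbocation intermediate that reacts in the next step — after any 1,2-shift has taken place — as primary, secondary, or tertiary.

Step 1: Unassisted departure of TsO⁻ (taking the C–O bonding pair) generates a secondary carbocation.
No single 1,2-shift to an adjacent carbon would give a more-substituted cation, so no rearrangement occurs.

secondary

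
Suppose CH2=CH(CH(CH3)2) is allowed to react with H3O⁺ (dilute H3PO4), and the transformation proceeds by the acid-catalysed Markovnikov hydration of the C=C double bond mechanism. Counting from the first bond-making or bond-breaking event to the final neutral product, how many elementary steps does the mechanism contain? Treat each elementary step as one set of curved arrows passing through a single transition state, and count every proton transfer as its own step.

4

Step 1: The π electrons of the C=C bond attack a proton of H3O⁺; Markovnikov addition places the new C–H on the less-substituted alkene carbon, so the positive charge ends up on the more-substituted carbon — a secondary carbocation. H2O is released.
Step 2: A hydride (H with its bonding pair) migrates from the adjacent isopropyl carbon to the cationic centre — a 1,2-hydride shift — upgrading the secondary cation to a tertiary one.
Step 3: A lone pair on the oxygen of H2O attacks the carbocation, forming a C–O bond and an oxonium ion (a protonated alcohol).
Step 4: Proton transfer from the O–H of the oxonium ion to H2O completes the catalytic cycle and yields the alcohol.
Total: 4 elementary steps.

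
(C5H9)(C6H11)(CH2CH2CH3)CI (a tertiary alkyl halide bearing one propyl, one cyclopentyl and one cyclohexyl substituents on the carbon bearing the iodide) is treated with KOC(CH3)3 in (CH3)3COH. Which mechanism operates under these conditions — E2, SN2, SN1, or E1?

E2

Conditions: a strong/bulky base with a tertiary substrate bearing a β-hydrogen.
These conditions are the textbook signature of the E2 pathway.
A strong (often hindered) base removes a β-H in concert with loss of the leaving group — bimolecular elimination.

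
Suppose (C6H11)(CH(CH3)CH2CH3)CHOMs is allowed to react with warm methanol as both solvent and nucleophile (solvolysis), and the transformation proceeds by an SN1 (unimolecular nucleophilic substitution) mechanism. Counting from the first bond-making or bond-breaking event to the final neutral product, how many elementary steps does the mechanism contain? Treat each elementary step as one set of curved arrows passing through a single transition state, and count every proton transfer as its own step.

Step 1: The C–O bond breaks with both electrons going to the mesylate; MsO⁻ leaves and a secondary carbocation remains.
Step 2: A hydride (H with its bonding pair) migrates from the adjacent sec-butyl carbon to the cationic centre — a 1,2-hydride shift — upgrading the secondary cation to a tertiary one.
Step 3: Nucleophilic capture: the oxygen of CH3OH bonds to the cationic carbon, producing an oxonium-ion intermediate.
Step 4: Proton transfer from the O–H of the oxonium ion to a solvent molecule delivers the neutral ether.
Total: 4 elementary steps.

4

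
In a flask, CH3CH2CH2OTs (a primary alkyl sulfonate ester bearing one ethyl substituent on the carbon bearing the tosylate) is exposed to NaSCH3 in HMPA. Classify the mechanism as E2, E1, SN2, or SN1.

SN2

Conditions: a primary substrate with a strong nucleophile in the polar aprotic solvent HMPA.
These conditions are the textbook signature of the SN2 pathway.
An unhindered substrate with a strong nucleophile in a polar aprotic solvent favours one-step backside displacement.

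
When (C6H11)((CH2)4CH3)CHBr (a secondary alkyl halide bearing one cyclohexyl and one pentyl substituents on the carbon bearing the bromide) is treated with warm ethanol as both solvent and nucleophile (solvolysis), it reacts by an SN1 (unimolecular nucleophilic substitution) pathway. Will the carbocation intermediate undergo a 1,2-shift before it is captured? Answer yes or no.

The first-formed carbocation is secondary.
The adjacent cyclohexyl carbon already bears 2 other carbon substituents and has a hydrogen to migrate; after a 1,2-hydride shift from that carbon the positive charge sits on a tertiary centre.
Tertiary is more stable than secondary, so the shift occurs.

yes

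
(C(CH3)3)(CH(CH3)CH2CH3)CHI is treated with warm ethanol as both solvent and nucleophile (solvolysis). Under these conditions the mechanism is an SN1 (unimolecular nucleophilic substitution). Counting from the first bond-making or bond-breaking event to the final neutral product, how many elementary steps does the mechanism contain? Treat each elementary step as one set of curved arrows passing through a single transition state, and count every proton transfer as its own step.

4

Step 1: Unassisted departure of I⁻ (taking the C–I bonding pair) generates a secondary carbocation.
Step 2: A hydride (H with its bonding pair) migrates from the adjacent sec-butyl carbon to the cationic centre — a 1,2-hydride shift — upgrading the secondary cation to a tertiary one.
Step 3: Nucleophilic capture: the oxygen of CH3CH2OH bonds to the cationic carbon, producing an oxonium-ion intermediate.
Step 4: A second solvent molecule removes the proton on oxygen, giving the neutral ether product.
Total: 4 elementary steps.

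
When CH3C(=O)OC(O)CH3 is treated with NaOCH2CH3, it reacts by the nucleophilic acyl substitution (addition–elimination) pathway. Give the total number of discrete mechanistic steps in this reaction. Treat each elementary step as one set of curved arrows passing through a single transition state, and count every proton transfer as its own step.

Step 1: Nucleophilic addition of CH3CH2O⁻ to the acyl carbon breaks the π(C=O) bond and yields a tetrahedral, anionic intermediate.
Step 2: Collapse of the tetrahedral intermediate: the alkoxide oxygen pushes its lone pair back to re-form C=O while CH3CO2⁻ leaves.
Total: 2 elementary steps.

2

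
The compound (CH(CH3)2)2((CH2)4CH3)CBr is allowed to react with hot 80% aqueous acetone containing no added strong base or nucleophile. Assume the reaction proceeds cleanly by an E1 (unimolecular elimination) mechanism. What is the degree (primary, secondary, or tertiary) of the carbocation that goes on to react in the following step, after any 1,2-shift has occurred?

Step 1: The C–Br bond breaks with both electrons going to the bromide; Br⁻ leaves and a tertiary carbocation remains.
No single 1,2-shift to an adjacent carbon would give a more-substituted cation, so no rearrangement occurs.

tertiary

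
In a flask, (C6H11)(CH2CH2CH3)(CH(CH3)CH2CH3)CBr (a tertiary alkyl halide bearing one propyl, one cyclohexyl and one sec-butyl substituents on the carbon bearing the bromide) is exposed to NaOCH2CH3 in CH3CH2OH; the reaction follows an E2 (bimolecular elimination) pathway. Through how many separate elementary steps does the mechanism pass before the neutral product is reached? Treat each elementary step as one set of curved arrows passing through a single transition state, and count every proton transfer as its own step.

Step 1: Concerted anti-periplanar elimination: CH3CH2O⁻ abstracts a β-H while Br⁻ leaves, and the C–H electrons become the new C=C π bond — all in a single transition state.
Total: 1 elementary step.

1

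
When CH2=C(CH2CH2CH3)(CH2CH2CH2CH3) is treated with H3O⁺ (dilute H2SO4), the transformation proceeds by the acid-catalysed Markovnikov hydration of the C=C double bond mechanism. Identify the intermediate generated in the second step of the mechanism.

oxonium ion

Step 1: The π electrons of the C=C bond attack a proton of H3O⁺; Markovnikov addition places the new C–H on the less-substituted alkene carbon, so the positive charge ends up on the more-substituted carbon — a tertiary carbocation. H2O is released.
Step 2: Water acts as the nucleophile: an oxygen lone pair bonds to the cationic carbon, giving an oxonium-ion intermediate.
After step 2 the species present is an oxonium ion.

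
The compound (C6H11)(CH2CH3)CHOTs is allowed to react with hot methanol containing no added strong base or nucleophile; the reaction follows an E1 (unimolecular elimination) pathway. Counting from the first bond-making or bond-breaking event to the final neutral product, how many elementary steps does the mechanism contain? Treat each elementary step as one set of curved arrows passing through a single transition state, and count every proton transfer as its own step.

3

Step 1: Ionisation: the C–O σ-bond cleaves heterolytically; both bonding electrons depart with TsO⁻, leaving a secondary carbocation at the α-carbon.
Step 2: Carbocation rearrangement: a 1,2-hydride shift from the adjacent cyclohexyl carbon converts the initially-formed secondary cation into the more stable tertiary cation.
Step 3: A weak base (a methanol molecule from the solvent) removes a proton from a carbon adjacent to the cationic centre; the electrons of that C–H bond become the new π(C=C) bond, giving the alkene.
Total: 3 elementary steps.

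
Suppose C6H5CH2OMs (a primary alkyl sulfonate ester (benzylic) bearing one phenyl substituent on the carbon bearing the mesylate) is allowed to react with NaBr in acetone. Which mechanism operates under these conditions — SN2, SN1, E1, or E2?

SN2

Conditions: a primary substrate with a strong nucleophile in the polar aprotic solvent acetone.
These conditions are the textbook signature of the SN2 pathway.
An unhindered substrate with a strong nucleophile in a polar aprotic solvent favours one-step backside displacement.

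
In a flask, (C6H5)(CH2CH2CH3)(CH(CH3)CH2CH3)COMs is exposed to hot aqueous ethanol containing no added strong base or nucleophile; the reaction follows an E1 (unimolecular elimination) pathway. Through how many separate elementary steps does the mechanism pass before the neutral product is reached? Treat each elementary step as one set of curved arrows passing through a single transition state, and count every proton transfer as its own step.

2

Step 1: The C–O bond breaks with both electrons going to the mesylate; MsO⁻ leaves and a tertiary carbocation remains.
(No 1,2-shift: no single shift to an adjacent carbon would give a more stable cation.)
Step 2: A water (or ethanol) molecule (solvent) deprotonates a β-carbon; as the C–H bond breaks, those electrons form the new alkene π bond.
Total: 2 elementary steps.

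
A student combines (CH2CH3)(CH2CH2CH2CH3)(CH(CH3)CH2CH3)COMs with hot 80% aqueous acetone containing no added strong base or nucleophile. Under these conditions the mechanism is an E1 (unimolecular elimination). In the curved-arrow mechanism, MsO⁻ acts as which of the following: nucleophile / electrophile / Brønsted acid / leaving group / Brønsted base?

Step 1: Rate-determining heterolysis of the C–O bond gives MsO⁻ and a tertiary carbocation.
MsO⁻ departs with both electrons of the breaking σ-bond — that is the definition of a leaving group.

leaving group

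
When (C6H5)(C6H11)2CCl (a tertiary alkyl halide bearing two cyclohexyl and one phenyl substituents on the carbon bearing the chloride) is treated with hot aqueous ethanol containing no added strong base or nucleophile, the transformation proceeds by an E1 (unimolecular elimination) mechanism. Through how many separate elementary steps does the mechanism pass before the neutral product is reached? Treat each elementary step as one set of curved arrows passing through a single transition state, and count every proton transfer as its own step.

Step 1: Ionisation: the C–Cl σ-bond cleaves heterolytically; both bonding electrons depart with Cl⁻, leaving a tertiary carbocation at the α-carbon.
(No 1,2-shift: no single shift to an adjacent carbon would give a more stable cation.)
Step 2: A water (or ethanol) molecule (solvent) deprotonates a β-carbon; as the C–H bond breaks, those electrons form the new alkene π bond.
Total: 2 elementary steps.

2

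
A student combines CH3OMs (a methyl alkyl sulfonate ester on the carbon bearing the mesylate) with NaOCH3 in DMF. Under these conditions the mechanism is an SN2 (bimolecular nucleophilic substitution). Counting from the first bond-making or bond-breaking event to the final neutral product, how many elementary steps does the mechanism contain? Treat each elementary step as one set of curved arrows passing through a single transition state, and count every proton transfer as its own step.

1

Step 1: CH3O⁻ attacks the back face of the α-carbon while MsO⁻ departs with the C–O bonding pair — a single concerted displacement through a pentacoordinate transition state.
Total: 1 elementary step.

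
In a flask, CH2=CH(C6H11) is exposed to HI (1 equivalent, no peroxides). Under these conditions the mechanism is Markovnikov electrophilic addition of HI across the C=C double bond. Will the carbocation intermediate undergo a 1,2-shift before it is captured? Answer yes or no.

yes

The first-formed carbocation is secondary.
The adjacent cyclohexyl carbon already bears 2 other carbon substituents and has a hydrogen to migrate; after a 1,2-hydride shift from that carbon the positive charge sits on a tertiary centre.
Tertiary is more stable than secondary, so the shift occurs.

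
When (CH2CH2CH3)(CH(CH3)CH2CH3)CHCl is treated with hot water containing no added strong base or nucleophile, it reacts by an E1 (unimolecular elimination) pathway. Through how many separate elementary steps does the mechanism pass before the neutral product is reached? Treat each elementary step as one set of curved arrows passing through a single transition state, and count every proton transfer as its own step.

3

Step 1: Rate-determining heterolysis of the C–Cl bond gives Cl⁻ and a secondary carbocation.
Step 2: A hydride (H with its bonding pair) migrates from the adjacent sec-butyl carbon to the cationic centre — a 1,2-hydride shift — upgrading the secondary cation to a tertiary one.
Step 3: Loss of a β-proton to a water molecule of the solvent: the C–H bonding pair collapses toward the cationic carbon to form the C=C π bond, yielding the alkene.
Total: 3 elementary steps.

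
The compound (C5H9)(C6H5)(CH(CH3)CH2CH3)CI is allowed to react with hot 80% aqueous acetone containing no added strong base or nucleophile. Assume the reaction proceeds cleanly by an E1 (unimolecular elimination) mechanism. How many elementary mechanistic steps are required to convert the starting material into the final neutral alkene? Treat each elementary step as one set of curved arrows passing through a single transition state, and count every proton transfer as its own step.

Step 1: Ionisation: the C–I σ-bond cleaves heterolytically; both bonding electrons depart with I⁻, leaving a tertiary carbocation at the α-carbon.
(No 1,2-shift: no single shift to an adjacent carbon would give a more stable cation.)
Step 2: A water molecule (solvent) deprotonates a β-carbon; as the C–H bond breaks, those electrons form the new alkene π bond.
Total: 2 elementary steps.

2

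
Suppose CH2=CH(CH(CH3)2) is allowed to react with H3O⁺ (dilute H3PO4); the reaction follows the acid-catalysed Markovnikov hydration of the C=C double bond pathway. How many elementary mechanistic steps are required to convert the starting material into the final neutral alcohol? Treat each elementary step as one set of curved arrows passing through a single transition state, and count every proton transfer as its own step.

Step 1: Protonation of the alkene by H3O⁺: the π bond acts as the nucleophile and picks up H⁺, giving the more stable (Markovnikov) secondary carbocation. H2O is released.
Step 2: Carbocation rearrangement: a 1,2-hydride shift from the adjacent isopropyl carbon converts the initially-formed secondary cation into the more stable tertiary cation.
Step 3: Water acts as the nucleophile: an oxygen lone pair bonds to the cationic carbon, giving an oxonium-ion intermediate.
Step 4: Proton transfer from the O–H of the oxonium ion to H2O completes the catalytic cycle and yields the alcohol.
Total: 4 elementary steps.

4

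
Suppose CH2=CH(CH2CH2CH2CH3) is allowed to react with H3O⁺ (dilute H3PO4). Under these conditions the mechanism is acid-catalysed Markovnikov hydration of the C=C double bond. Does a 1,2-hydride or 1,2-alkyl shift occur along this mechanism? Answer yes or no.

The first-formed carbocation is secondary.
No single 1,2-shift to an adjacent carbon would produce a more-substituted cation than the one already present, so no rearrangement occurs.

no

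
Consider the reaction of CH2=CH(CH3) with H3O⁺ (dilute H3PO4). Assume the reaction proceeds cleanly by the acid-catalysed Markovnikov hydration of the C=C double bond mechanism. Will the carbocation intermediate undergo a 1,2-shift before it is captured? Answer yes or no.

no

The first-formed carbocation is secondary.
No single 1,2-shift to an adjacent carbon would produce a more-substituted cation than the one already present, so no rearrangement occurs.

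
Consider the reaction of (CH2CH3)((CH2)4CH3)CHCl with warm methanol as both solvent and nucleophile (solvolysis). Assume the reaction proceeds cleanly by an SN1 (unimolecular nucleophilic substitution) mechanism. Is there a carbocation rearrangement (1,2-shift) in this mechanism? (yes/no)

The first-formed carbocation is secondary.
No single 1,2-shift to an adjacent carbon would produce a more-substituted cation than the one already present, so no rearrangement occurs.

no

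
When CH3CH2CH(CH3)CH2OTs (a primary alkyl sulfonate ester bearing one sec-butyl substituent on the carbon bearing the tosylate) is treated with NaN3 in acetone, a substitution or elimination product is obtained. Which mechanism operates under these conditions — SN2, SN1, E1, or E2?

Conditions: a primary substrate with a strong nucleophile in the polar aprotic solvent acetone.
These conditions are the textbook signature of the SN2 pathway.
An unhindered substrate with a strong nucleophile in a polar aprotic solvent favours one-step backside displacement.

SN2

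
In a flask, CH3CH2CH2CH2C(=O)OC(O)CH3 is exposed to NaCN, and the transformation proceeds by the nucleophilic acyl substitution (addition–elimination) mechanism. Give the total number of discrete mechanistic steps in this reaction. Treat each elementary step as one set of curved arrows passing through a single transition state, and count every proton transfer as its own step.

2

Step 1: CN⁻ adds to the carbonyl carbon; the C=O π electrons shift onto oxygen and a tetrahedral alkoxide intermediate forms.
Step 2: Elimination step: re-formation of the carbonyl π bond drives out CH3CO2⁻, giving the new acyl compound.
Total: 2 elementary steps.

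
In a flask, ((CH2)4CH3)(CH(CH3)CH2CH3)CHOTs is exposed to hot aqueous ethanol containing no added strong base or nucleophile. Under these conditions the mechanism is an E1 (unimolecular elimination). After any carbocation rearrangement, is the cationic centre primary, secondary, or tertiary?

Step 1: Rate-determining heterolysis of the C–O bond gives TsO⁻ and a secondary carbocation.
Step 2: Carbocation rearrangement: a 1,2-hydride shift from the adjacent sec-butyl carbon converts the initially-formed secondary cation into the more stable tertiary cation.
The cation rearranges from secondary to tertiary via a 1,2-hydride shift from the adjacent sec-butyl carbon; the tertiary cation is what reacts next.

tertiary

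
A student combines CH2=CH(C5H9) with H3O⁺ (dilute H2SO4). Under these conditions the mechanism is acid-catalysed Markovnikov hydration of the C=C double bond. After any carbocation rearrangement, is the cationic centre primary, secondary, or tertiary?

Step 1: Protonation of the alkene by H3O⁺: the π bond acts as the nucleophile and picks up H⁺, giving the more stable (Markovnikov) secondary carbocation. H2O is released.
Step 2: Carbocation rearrangement: a 1,2-hydride shift from the adjacent cyclopentyl carbon converts the initially-formed secondary cation into the more stable tertiary cation.
The cation rearranges from secondary to tertiary via a 1,2-hydride shift from the adjacent cyclopentyl carbon; the tertiary cation is what reacts next.

tertiary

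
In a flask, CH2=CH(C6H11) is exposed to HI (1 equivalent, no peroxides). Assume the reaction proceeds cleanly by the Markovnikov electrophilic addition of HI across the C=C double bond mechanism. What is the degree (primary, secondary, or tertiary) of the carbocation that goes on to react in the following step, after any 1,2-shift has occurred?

Step 1: Electrophilic addition begins with the π(C=C) electrons forming a bond to the proton of HI. Following Markovnikov's rule, the resulting cation is secondary. The H–I bond breaks heterolytically, releasing I⁻.
Step 2: A 1,2-hydride shift from the adjacent cyclohexyl carbon moves the positive charge from the secondary centre to an adjacent carbon, generating a more stable tertiary carbocation.
The cation rearranges from secondary to tertiary via a 1,2-hydride shift from the adjacent cyclohexyl carbon; the tertiary cation is what reacts next.

tertiary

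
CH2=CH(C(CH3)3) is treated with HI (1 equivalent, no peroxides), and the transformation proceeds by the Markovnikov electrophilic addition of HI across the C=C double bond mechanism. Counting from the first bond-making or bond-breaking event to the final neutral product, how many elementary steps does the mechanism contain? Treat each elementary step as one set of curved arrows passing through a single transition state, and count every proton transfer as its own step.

Step 1: Electrophilic addition begins with the π(C=C) electrons forming a bond to the proton of HI. Following Markovnikov's rule, the resulting cation is secondary. The H–I bond breaks heterolytically, releasing I⁻.
Step 2: A 1,2-methyl shift from the adjacent tert-butyl carbon moves the positive charge from the secondary centre to an adjacent carbon, generating a more stable tertiary carbocation.
Step 3: Nucleophilic attack by I⁻ on the carbocation completes the addition, giving R–I.
Total: 3 elementary steps.

3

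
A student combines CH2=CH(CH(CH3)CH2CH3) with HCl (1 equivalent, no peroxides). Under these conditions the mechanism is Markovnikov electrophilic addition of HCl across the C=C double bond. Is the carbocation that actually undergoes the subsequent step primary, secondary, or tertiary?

tertiary

Step 1: Protonation of the alkene by HCl: the π bond acts as the nucleophile and picks up H⁺, giving the more stable (Markovnikov) secondary carbocation. The H–Cl bond breaks heterolytically, releasing Cl⁻.
Step 2: A hydride (H with its bonding pair) migrates from the adjacent sec-butyl carbon to the cationic centre — a 1,2-hydride shift — upgrading the secondary cation to a tertiary one.
The cation rearranges from secondary to tertiary via a 1,2-hydride shift from the adjacent sec-butyl carbon; the tertiary cation is what reacts next.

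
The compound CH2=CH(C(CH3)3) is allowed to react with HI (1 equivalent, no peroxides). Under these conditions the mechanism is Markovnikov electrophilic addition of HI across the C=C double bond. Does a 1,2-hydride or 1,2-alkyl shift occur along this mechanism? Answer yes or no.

yes

The first-formed carbocation is secondary.
The adjacent tert-butyl carbon has no hydrogen but bears methyl groups; migration of one methyl with its bonding pair (a 1,2-methyl shift) places the charge on a tertiary centre.
Tertiary is more stable than secondary, so the shift occurs.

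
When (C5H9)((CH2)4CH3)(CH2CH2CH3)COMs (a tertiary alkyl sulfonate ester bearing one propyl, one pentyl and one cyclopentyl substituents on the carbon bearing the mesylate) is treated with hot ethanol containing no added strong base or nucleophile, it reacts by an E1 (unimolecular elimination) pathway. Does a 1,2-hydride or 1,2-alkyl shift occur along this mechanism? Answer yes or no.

no

The first-formed carbocation is tertiary.
No single 1,2-shift to an adjacent carbon would produce a more-substituted cation than the one already present, so no rearrangement occurs.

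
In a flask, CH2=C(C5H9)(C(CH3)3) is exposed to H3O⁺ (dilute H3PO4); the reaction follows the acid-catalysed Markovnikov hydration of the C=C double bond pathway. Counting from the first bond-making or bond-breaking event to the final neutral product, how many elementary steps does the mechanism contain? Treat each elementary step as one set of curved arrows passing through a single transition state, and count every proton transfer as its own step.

3

Step 1: Protonation of the alkene by H3O⁺: the π bond acts as the nucleophile and picks up H⁺, giving the more stable (Markovnikov) tertiary carbocation. H2O is released.
(No 1,2-shift: no single shift to an adjacent carbon would give a more stable cation.)
Step 2: A lone pair on the oxygen of H2O attacks the carbocation, forming a C–O bond and an oxonium ion (a protonated alcohol).
Step 3: Deprotonation of the oxonium ion by a water molecule delivers the neutral alcohol and regenerates the acid catalyst.
Total: 3 elementary steps.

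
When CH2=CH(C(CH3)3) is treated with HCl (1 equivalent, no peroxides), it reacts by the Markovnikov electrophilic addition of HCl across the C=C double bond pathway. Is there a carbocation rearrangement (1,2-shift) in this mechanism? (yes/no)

The first-formed carbocation is secondary.
The adjacent tert-butyl carbon has no hydrogen but bears methyl groups; migration of one methyl with its bonding pair (a 1,2-methyl shift) places the charge on a tertiary centre.
Tertiary is more stable than secondary, so the shift occurs.

yes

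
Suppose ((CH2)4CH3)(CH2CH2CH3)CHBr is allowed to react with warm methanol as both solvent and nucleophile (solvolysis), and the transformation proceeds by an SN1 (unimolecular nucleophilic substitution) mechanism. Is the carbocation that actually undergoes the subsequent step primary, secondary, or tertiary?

secondary

Step 1: Unassisted departure of Br⁻ (taking the C–Br bonding pair) generates a secondary carbocation.
No single 1,2-shift to an adjacent carbon would give a more-substituted cation, so no rearrangement occurs.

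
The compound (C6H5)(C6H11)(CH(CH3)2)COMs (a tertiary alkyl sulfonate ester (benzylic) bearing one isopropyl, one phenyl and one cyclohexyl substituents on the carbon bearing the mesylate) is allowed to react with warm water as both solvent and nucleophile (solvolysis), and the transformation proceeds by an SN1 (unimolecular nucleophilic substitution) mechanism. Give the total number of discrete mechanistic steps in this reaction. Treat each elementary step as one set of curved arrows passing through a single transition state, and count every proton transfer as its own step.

3

Step 1: Ionisation: the C–O σ-bond cleaves heterolytically; both bonding electrons depart with MsO⁻, leaving a tertiary carbocation at the α-carbon.
(No 1,2-shift: no single shift to an adjacent carbon would give a more stable cation.)
Step 2: Nucleophilic capture: the oxygen of H2O bonds to the cationic carbon, producing an oxonium-ion intermediate.
Step 3: Proton transfer from the O–H of the oxonium ion to a solvent molecule delivers the neutral alcohol.
Total: 3 elementary steps.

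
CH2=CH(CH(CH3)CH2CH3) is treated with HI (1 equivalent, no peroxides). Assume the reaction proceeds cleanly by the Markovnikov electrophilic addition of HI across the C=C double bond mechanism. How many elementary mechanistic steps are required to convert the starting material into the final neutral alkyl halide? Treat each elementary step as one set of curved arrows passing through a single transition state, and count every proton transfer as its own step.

Step 1: Electrophilic addition begins with the π(C=C) electrons forming a bond to the proton of HI. Following Markovnikov's rule, the resulting cation is secondary. The H–I bond breaks heterolytically, releasing I⁻.
Step 2: A 1,2-hydride shift from the adjacent sec-butyl carbon moves the positive charge from the secondary centre to an adjacent carbon, generating a more stable tertiary carbocation.
Step 3: I⁻ captures the cation: a lone pair on I⁻ fills the empty p orbital, producing the alkyl halide product.
Total: 3 elementary steps.

3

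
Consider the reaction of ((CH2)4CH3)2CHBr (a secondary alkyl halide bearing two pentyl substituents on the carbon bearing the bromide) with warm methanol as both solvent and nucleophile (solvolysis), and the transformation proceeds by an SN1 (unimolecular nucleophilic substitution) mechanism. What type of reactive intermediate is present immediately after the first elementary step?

secondary carbocation

Step 1: The C–Br bond breaks with both electrons going to the bromide; Br⁻ leaves and a secondary carbocation remains.
After step 1 the species present is a secondary carbocation.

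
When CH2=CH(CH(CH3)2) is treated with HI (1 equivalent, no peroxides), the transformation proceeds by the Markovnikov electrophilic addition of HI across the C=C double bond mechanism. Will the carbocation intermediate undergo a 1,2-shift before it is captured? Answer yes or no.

The first-formed carbocation is secondary.
The adjacent isopropyl carbon already bears 2 other carbon substituents and has a hydrogen to migrate; after a 1,2-hydride shift from that carbon the positive charge sits on a tertiary centre.
Tertiary is more stable than secondary, so the shift occurs.

yes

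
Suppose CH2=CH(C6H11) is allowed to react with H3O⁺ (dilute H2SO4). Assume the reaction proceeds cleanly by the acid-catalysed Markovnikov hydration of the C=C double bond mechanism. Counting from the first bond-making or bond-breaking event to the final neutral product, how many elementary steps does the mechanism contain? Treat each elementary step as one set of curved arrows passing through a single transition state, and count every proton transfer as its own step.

4

Step 1: Electrophilic addition begins with the π(C=C) electrons forming a bond to the proton of H3O⁺. Following Markovnikov's rule, the resulting cation is secondary. H2O is released.
Step 2: A hydride (H with its bonding pair) migrates from the adjacent cyclohexyl carbon to the cationic centre — a 1,2-hydride shift — upgrading the secondary cation to a tertiary one.
Step 3: Water acts as the nucleophile: an oxygen lone pair bonds to the cationic carbon, giving an oxonium-ion intermediate.
Step 4: Proton transfer from the O–H of the oxonium ion to H2O completes the catalytic cycle and yields the alcohol.
Total: 4 elementary steps.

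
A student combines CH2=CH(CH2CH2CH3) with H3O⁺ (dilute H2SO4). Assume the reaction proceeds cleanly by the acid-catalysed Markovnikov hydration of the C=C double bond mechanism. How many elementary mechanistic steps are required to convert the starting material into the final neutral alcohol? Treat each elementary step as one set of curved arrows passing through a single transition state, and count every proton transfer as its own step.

3

Step 1: Protonation of the alkene by H3O⁺: the π bond acts as the nucleophile and picks up H⁺, giving the more stable (Markovnikov) secondary carbocation. H2O is released.
(No 1,2-shift: no single shift to an adjacent carbon would give a more stable cation.)
Step 2: Nucleophilic capture of the cation by H2O produces the protonated alcohol (an oxonium ion).
Step 3: Proton transfer from the O–H of the oxonium ion to H2O completes the catalytic cycle and yields the alcohol.
Total: 3 elementary steps.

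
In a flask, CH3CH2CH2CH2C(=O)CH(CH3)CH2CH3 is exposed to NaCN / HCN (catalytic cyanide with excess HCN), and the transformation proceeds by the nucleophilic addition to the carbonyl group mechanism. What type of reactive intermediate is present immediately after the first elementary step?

tetrahedral alkoxide intermediate

Step 1: A lone pair / filled orbital on CN⁻ attacks the electrophilic carbonyl carbon; the π(C=O) electrons shift onto oxygen, producing a tetrahedral alkoxide intermediate.
After step 1 the species present is a tetrahedral alkoxide intermediate.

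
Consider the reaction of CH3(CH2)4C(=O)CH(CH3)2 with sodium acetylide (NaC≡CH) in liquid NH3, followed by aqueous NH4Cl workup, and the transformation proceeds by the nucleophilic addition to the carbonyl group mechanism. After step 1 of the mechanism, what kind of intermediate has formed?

Step 1: HC≡C⁻ attacks the sp² carbonyl carbon; the C=O π bond breaks and the electrons end up as a lone pair on the alkoxide oxygen of the tetrahedral intermediate.
After step 1 the species present is a tetrahedral alkoxide intermediate.

tetrahedral alkoxide intermediate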